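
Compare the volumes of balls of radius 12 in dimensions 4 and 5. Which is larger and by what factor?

V_4(12) ≈ 102328, V_5(12) ≈ 1.3098e+06. The 5-ball is larger by a factor of 12.8.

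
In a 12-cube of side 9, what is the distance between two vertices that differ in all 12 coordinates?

||(9,9,...,9)|| = √(12)·9 ≈ 31.1769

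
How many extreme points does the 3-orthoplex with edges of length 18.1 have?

Number of vertices = 2n = 6.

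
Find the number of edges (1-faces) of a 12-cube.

An n-cube has C(n,k)·2^(n-k) k-faces. Here C(12,1)·2^11 = 12·2048 = 24576.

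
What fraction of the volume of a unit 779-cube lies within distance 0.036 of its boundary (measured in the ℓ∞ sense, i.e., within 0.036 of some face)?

1 - (1 - 2·0.036)^779 = 1 - 0.928^779 ≈ 1 - 5.247e-26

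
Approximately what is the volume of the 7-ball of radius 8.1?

The n-ball volume is π^(n/2)·r^n/Γ(n/2+1). With n=7, r=8.1: V ≈ 1.08087e+07.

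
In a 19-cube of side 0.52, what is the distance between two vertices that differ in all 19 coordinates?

Diagonal = √19 · 0.52 ≈ 2.26663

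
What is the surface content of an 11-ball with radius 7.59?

S_11(7.59) = 2·π^(11/2)·(7.59)^10 / Γ(11/2) ≈ 1.31497e+10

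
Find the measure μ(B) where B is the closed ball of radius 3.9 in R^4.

Volume = π^{4/2}·(3.9)^4/Γ(3) ≈ 1141.64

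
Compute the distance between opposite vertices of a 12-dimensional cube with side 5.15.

Diagonal = √12 · 5.15 ≈ 17.8401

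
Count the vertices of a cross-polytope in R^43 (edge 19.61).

The vertices are ±e_1, ..., ±e_43, so there are 2·43 = 86.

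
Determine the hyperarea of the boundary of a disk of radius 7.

S = n·V_n(r)/r = 2·V_2(7)/7 (volume-to-surface relation), giving 2πr = 2π·7 ≈ 43.9823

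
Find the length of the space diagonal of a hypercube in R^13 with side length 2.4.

The space diagonal of an n-cube of side s is s√n. Here 2.4·√13 ≈ 8.65332.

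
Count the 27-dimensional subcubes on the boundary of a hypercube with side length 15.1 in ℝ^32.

Number of 27-faces = C(32,27) · 2^(32-27) = 201376 · 32 = 6444032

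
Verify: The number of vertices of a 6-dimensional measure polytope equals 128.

False. The 6-cube has 2^6 = 64 vertices.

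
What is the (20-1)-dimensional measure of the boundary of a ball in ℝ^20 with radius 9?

The surface area of an n-ball is 2π^(n/2) r^(n-1) / Γ(n/2). For n=20, r=9: 16677181699666569·π^10/2240 ≈ 6.97226e+17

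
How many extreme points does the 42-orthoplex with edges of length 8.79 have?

Number of vertices = 2n = 84.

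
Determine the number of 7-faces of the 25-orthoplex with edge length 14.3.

An n-cross-polytope has 2^(k+1)·C(n,k+1) k-faces. Here 2^8·C(25,8) = 256·1081575 = 276883200.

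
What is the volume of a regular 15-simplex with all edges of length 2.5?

V_15 = √(16) · 2.5^15 / (15! · 2^(15/2)) ≈ 1.57375e-08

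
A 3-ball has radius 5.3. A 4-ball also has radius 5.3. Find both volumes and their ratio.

V_3(5.3) ≈ 623.615. V_4(5.3) ≈ 3893.8. Ratio V_3/V_4 ≈ 0.1602.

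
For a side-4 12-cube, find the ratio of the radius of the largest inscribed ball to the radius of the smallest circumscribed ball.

For an n-cube of any side s, the inradius is s/2 and the circumradius is s√n/2, so the ratio is 1/√12 ≈ 0.288675.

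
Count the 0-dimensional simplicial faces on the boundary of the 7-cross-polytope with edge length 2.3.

An n-cross-polytope has 2^(k+1)·C(n,k+1) k-faces. Here 2^1·C(7,1) = 2·7 = 14.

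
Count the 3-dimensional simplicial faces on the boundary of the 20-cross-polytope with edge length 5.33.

Number of 3-faces = 2^(3+1) · C(20,3+1) = 16 · 4845 = 77520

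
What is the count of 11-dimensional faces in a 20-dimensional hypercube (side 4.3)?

An n-cube has C(n,k)·2^(n-k) k-faces. Here C(20,11)·2^9 = 167960·512 = 85995520.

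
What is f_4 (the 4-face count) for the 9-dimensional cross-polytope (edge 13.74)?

An n-cross-polytope has 2^(k+1)·C(n,k+1) k-faces. Here 2^5·C(9,5) = 32·126 = 4032.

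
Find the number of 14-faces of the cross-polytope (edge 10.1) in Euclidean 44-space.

An n-cross-polytope has 2^(k+1)·C(n,k+1) k-faces. Here 2^15·C(44,15) = 32768·229911617056 = 7533743867691008.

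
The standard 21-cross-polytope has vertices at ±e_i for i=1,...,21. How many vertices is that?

Number of vertices = 2n = 42.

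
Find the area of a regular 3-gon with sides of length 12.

Area = (√3/4) · 12² = 62.3538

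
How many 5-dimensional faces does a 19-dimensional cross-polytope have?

f_5(19-orthoplex) = 2^6 · (19 choose 6) = 1736448.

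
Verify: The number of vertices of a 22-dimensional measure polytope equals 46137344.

False. The 22-cube has 2^22 = 4194304 vertices.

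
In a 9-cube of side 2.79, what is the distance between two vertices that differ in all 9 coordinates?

d = √(2.79² + 2.79² + ... + 2.79²) [9 terms] = √(9·2.79²) = 2.79√9 = 8.37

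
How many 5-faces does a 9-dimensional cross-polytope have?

Number of 5-faces = 2^(5+1) · C(9,5+1) = 64 · 84 = 5376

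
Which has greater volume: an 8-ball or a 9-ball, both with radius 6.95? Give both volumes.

V_8(6.95) ≈ 2.20936e+07. V_9(6.95) ≈ 1.2479e+08. The 9-ball is larger.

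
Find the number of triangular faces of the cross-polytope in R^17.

f_2(17-orthoplex) = 2^3 · (17 choose 3) = 5440.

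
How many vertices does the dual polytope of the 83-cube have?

The vertices are ±e_1, ..., ±e_83, so there are 2·83 = 166.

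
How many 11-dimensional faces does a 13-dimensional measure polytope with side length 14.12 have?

Number of 11-faces = C(13,11) · 2^(13-11) = 78 · 4 = 312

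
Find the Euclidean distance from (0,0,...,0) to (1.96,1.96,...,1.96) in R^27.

The space diagonal of an n-cube of side s is s√n. Here 1.96·√27 ≈ 10.1845.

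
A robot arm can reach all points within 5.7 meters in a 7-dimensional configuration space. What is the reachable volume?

V_7(5.7) = π^(7/2) · (5.7)^7 / Γ(7/2 + 1) ≈ 923643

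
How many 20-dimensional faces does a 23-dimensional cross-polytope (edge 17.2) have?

Number of 20-faces = 2^(20+1) · C(23,20+1) = 2097152 · 253 = 530579456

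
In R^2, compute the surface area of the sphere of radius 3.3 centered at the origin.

S = n·V_n(r)/r = 2·V_2(3.3)/3.3 (volume-to-surface relation), giving 2πr = 2π·3.3 ≈ 20.7345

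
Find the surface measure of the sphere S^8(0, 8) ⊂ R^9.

S_9(8) = 2·π^(9/2)·(8)^8 / Γ(9/2) = 536870912·π^4/105 ≈ 4.98058e+08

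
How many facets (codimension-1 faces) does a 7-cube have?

Choose 6 of 7 axes to span the face (C(7,6) = 7 ways), then fix each of the remaining 1 coordinate at one of its two extreme values (2^1 = 2 ways): 7·2 = 14.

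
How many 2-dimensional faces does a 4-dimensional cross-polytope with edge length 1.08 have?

Each 2-face is the convex hull of 3 vertices, one chosen as ±e_i from each of 3 distinct axes: 2^3·C(4,3) = 32.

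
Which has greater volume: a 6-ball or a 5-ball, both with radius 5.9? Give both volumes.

V_6(5.9) ≈ 217977. V_5(5.9) ≈ 37632.1. The 6-ball is larger.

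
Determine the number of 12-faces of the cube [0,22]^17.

f_12(17-cube) = (17 choose 12) · 2^5 = 198016.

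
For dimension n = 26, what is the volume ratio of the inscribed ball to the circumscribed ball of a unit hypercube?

The radii are 1/2 and 1√26/2, so the volume ratio is (1/√26)^26 = 26^{-26/2} ≈ 4.03038e-19.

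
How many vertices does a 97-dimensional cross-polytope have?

An n-cross-polytope has 2n vertices; here n = 97, giving 194.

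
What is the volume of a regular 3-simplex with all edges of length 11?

Volume = (√2/12) · 11³ = 156.86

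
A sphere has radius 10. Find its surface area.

The surface area of an n-ball is 2π^(n/2) r^(n-1) / Γ(n/2). For n=3, r=10: 4πr² = 4π·(10)² ≈ 1256.64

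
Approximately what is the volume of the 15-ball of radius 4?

Volume = π^{15/2}·(4)^15/Γ(17/2) = 274877906944·π^7/2027025 ≈ 4.09572e+08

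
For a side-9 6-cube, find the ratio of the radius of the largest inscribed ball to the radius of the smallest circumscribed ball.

Ratio = (s/2)/(s√6/2) = 6^(-1/2) ≈ 0.408248.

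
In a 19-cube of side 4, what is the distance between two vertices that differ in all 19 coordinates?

||(4,4,...,4)|| = √(19)·4 ≈ 17.4356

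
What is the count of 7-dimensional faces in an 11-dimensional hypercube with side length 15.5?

Number of 7-faces = C(11,7) · 2^(11-7) = 330 · 16 = 5280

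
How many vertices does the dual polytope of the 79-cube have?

Number of vertices = 2n = 158.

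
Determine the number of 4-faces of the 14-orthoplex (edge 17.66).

An n-cross-polytope has 2^(k+1)·C(n,k+1) k-faces. Here 2^5·C(14,5) = 32·2002 = 64064.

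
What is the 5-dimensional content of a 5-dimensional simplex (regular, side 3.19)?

For a regular n-simplex with edge a, V = (a^n / n!)·√((n+1)/2^n). With a=3.19, n=5: V ≈ 1.19199.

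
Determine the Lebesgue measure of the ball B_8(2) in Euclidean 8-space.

Volume = π^{8/2}·(2)^8/Γ(5) = 32·π^4/3 ≈ 1039.03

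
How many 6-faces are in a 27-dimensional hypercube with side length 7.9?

Choose 6 of 27 axes to span the face (C(27,6) = 296010 ways), then fix each of the remaining 21 coordinates at one of its two extreme values (2^21 = 2097152 ways): 296010·2097152 = 620777963520.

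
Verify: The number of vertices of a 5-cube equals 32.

True. The 5-cube has 2^5 = 32 vertices.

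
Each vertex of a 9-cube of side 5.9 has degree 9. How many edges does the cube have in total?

The 9-cube has n·2^(n-1) = 9·2^8 = 9·256 = 2304 edges.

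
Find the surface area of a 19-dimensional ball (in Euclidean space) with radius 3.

The surface area of an n-ball is 2π^(n/2) r^(n-1) / Γ(n/2). For n=19, r=3: 4897760256·π^9/425425 ≈ 3.43181e+08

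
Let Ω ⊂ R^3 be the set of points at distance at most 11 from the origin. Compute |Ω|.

V_3(11) = π^(3/2) · (11)^3 / Γ(3/2 + 1) = 5324·π/3 ≈ 5575.28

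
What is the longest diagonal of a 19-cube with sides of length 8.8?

||(8.8,8.8,...,8.8)|| = √(19)·8.8 ≈ 38.3583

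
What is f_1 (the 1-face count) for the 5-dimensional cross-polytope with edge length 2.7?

Number of 1-faces = 2^(1+1) · C(5,1+1) = 4 · 10 = 40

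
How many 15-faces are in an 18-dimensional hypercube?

An n-cube has C(n,k)·2^(n-k) k-faces. Here C(18,15)·2^3 = 816·8 = 6528.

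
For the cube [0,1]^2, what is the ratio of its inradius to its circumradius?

Ratio = (s/2)/(s√2/2) = 2^(-1/2) ≈ 0.707107.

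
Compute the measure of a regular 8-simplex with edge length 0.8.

For a regular n-simplex with edge a, V = (a^n / n!)·√((n+1)/2^n). With a=0.8, n=8: V ≈ 7.8019e-07.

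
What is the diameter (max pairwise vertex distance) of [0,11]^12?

d = √(11² + 11² + ... + 11²) [12 terms] = √(12·11²) = 11√12 ≈ 38.1051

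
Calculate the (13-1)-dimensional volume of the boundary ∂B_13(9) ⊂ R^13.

S_13(9) = 2·π^(13/2)·(9)^12 / Γ(13/2) = 1338925209984·π^6/385 ≈ 3.34345e+12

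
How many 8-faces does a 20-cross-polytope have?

Number of 8-faces = 2^(8+1) · C(20,8+1) = 512 · 167960 = 85995520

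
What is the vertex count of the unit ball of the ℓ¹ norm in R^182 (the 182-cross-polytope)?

Number of vertices = 2n = 364.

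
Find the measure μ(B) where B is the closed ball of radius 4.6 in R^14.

Volume = π^{14/2}·(4.6)^14/Γ(8) ≈ 1.13823e+09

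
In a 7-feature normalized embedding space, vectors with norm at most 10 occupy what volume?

V = 32000000·π^3/21 ≈ 4.72477e+07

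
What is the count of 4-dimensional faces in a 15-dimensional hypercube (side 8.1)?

Choose 4 of 15 axes to span the face (C(15,4) = 1365 ways), then fix each of the remaining 11 coordinates at one of its two extreme values (2^11 = 2048 ways): 1365·2048 = 2795520.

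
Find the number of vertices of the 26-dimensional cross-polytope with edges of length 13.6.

Number of vertices = 2n = 52.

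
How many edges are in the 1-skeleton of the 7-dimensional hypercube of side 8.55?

The 7-cube has n·2^(n-1) = 7·2^6 = 7·64 = 448 edges.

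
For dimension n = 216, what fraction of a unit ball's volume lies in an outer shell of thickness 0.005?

1 - (1-0.005)^216 ≈ 0.661323 ≈ 66.13%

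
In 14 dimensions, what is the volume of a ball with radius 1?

Volume = π^{14/2}·(1)^14/Γ(8) = π^7/5040 ≈ 0.599265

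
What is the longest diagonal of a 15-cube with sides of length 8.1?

Diagonal = √15 · 8.1 ≈ 31.3712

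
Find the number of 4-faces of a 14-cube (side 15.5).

Number of 4-faces = C(14,4) · 2^(14-4) = 1001 · 1024 = 1025024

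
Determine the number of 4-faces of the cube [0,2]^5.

Choose 4 of 5 axes to span the face (C(5,4) = 5 ways), then fix each of the remaining 1 coordinate at one of its two extreme values (2^1 = 2 ways): 5·2 = 10.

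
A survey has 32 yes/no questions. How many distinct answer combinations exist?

The 32-cube has 2^32 = 4294967296 vertices.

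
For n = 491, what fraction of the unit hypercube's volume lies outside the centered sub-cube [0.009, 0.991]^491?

Shell fraction = 1 - (1-0.018)^491 ≈ 0.999866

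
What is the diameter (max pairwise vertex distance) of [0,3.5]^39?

The space diagonal of an n-cube of side s is s√n. Here 3.5·√39 ≈ 21.8575.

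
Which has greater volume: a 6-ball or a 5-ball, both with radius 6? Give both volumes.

V_6(6) ≈ 241105. V_5(6) ≈ 40931.2. The 6-ball is larger.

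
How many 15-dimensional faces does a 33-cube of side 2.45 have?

f_15(33-cube) = (33 choose 15) · 2^18 = 271884830638080.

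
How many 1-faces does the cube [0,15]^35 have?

Each of the 2^35 = 34359738368 vertices has degree 35; total edges = 35·2^35/2 = 601295421440.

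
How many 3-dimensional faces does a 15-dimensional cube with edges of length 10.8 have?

An n-cube has C(n,k)·2^(n-k) k-faces. Here C(15,3)·2^12 = 455·4096 = 1863680.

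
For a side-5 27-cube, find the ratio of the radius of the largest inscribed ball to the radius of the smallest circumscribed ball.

Ratio = (s/2)/(s√27/2) = 27^(-1/2) ≈ 0.19245.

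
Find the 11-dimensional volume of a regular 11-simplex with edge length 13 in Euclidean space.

V_11 = √(12) · 13^11 / (11! · 2^(11/2)) ≈ 3436.74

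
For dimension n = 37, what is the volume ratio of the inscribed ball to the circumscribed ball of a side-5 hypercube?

V_in / V_out = (r_in/r_out)^37 = (1/√37)^37 = 37^(-37/2) ≈ 9.73348e-30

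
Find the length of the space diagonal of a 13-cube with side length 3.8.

d = √(3.8² + 3.8² + ... + 3.8²) [13 terms] = √(13·3.8²) = 3.8√13 ≈ 13.7011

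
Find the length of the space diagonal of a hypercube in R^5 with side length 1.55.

d = √(1.55² + 1.55² + ... + 1.55²) [5 terms] = √(5·1.55²) = 1.55√5 ≈ 3.46591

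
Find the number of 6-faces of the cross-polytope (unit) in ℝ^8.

An n-cross-polytope has 2^(k+1)·C(n,k+1) k-faces. Here 2^7·C(8,7) = 128·8 = 1024.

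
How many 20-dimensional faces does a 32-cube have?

f_20(32-cube) = (32 choose 20) · 2^12 = 924847472640.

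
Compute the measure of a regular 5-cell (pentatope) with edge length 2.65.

Volume = 2.65^4 · √(5/2^4) / 4! ≈ 1.14868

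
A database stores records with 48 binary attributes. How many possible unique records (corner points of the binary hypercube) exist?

An n-cube has 2^n vertices; for n = 48 that is 2^48 = 281474976710656.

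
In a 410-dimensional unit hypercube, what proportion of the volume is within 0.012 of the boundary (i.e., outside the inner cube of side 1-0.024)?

Shell fraction = 1 - (1-0.024)^410 ≈ 0.999953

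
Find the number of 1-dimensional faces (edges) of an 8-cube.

Each of the 2^8 = 256 vertices has degree 8; total edges = 8·2^8/2 = 1024.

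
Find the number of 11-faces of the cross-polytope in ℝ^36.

f_11(36-orthoplex) = 2^12 · (36 choose 12) = 5126871859200.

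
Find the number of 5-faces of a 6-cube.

An n-cube has C(n,k)·2^(n-k) k-faces. Here C(6,5)·2^1 = 6·2 = 12.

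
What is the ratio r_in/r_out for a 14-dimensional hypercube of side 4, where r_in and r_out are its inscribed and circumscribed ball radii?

r_in = 4/2 (half the side); r_out = 4√14/2 (half the diagonal). Ratio = 1/√14 ≈ 0.267261.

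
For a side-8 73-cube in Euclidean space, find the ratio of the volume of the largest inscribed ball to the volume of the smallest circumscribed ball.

V_in/V_out = n^(-n/2) = 73^(-73/2) ≈ 9.74351e-69.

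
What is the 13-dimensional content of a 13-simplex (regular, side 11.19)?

Volume = 11.19^13 · √(14/2^13) / 13! ≈ 286.339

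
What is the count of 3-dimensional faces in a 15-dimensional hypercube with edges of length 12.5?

f_3(15-cube) = (15 choose 3) · 2^12 = 1863680.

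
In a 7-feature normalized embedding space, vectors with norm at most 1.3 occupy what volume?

V_7(1.3) = π^(7/2) · (1.3)^7 / Γ(7/2 + 1) ≈ 29.6472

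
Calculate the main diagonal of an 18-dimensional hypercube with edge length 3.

Diagonal = √18 · 3 ≈ 12.7279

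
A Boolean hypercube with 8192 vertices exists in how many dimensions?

2^n = 8192 ⇒ n = log_2(8192) = 13.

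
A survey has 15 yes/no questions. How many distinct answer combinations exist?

The 15-cube has 2^15 = 32768 vertices.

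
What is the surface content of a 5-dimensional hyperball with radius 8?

S = n·V_n(r)/r = 5·V_5(8)/8 (volume-to-surface relation), giving 32768·π^2/3 ≈ 107802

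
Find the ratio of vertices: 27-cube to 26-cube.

The 27-cube has 2^27 = 134217728 vertices. The 26-cube has 2^26 = 67108864 vertices. Ratio: 134217728/67108864 = 2.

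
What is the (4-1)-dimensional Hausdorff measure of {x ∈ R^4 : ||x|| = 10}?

|∂B_4(10)| = 2000·π^2 ≈ 19739.2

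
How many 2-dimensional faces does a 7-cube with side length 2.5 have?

Number of 2-faces = C(7,2) · 2^(7-2) = 21 · 32 = 672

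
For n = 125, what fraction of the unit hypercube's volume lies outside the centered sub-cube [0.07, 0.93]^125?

1 - (1 - 2·0.07)^125 = 1 - 0.86^125 ≈ 0.9999999935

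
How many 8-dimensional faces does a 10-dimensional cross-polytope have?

Each 8-face is the convex hull of 9 vertices, one chosen as ±e_i from each of 9 distinct axes: 2^9·C(10,9) = 5120.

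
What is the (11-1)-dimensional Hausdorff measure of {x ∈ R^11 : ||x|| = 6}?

S = n·V_n(r)/r = 11·V_11(6)/6 (volume-to-surface relation), giving 143327232·π^5/35 ≈ 1.25317e+09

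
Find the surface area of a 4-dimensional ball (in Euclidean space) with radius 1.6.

The surface area of an n-ball is 2π^(n/2) r^(n-1) / Γ(n/2). For n=4, r=1.6: 80.8518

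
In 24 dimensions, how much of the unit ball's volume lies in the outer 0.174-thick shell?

Shell fraction = 1 - (1-0.174)^24 ≈ 0.989825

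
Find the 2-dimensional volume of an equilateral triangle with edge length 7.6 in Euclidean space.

Area = (√3/4) · 7.6² = 25.0108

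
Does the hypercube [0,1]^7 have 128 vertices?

True. The 7-cube has 2^7 = 128 vertices.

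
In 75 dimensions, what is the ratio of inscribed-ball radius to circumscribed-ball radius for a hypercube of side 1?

Ratio = (s/2)/(s√75/2) = 75^(-1/2) ≈ 0.11547.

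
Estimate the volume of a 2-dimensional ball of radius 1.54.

Volume = π^{2/2}·(1.54)^2/Γ(2) ≈ 7.4506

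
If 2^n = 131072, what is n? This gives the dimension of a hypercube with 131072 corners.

Since 2^n = 131072, we have n = 17.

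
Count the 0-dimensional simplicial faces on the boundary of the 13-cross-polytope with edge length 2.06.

An n-cross-polytope has 2^(k+1)·C(n,k+1) k-faces. Here 2^1·C(13,1) = 2·13 = 26.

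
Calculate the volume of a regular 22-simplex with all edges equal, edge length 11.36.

V = (11.36^22 / 22!) · √((22+1) / 2^22) ≈ 0.344422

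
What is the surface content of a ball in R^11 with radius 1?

S = n·V_n(r)/r = 11·V_11(1)/1 (volume-to-surface relation), giving 64·π^5/945 ≈ 20.7251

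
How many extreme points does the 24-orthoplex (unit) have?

Number of vertices = 2n = 48.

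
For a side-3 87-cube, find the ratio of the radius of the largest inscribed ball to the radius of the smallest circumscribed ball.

For an n-cube of any side s, the inradius is s/2 and the circumradius is s√n/2, so the ratio is 1/√87 ≈ 0.107211.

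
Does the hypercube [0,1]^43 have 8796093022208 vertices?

True. The 43-cube has 2^43 = 8796093022208 vertices.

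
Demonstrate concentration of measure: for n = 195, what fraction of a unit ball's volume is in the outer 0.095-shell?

1 - (1-0.095)^195 ≈ 0.9999999965 ≈ (100 - 3.52e-07)%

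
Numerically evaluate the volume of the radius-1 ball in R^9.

The n-ball volume is π^(n/2)·r^n/Γ(n/2+1). With n=9, r=1: V = 32·π^4/945 ≈ 3.29851.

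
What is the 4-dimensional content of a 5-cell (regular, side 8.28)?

V = (8.28^4 / 4!) · √((4+1) / 2^4) ≈ 109.48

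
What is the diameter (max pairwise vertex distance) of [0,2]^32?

d = √(2² + 2² + ... + 2²) [32 terms] = √(32·2²) = 2√32 ≈ 11.3137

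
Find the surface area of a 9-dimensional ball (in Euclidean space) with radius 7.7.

S_9(7.7) = 2·π^(9/2)·(7.7)^8 / Γ(9/2) ≈ 3.66848e+08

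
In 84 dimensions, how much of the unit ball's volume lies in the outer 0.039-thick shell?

Shell fraction = 1 - (1-0.039)^84 ≈ 0.964619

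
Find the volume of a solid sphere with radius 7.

V = 1372·π/3 ≈ 1436.76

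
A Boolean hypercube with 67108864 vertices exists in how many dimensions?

n = log_2(67108864) = 26.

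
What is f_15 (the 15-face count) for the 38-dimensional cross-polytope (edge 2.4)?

An n-cross-polytope has 2^(k+1)·C(n,k+1) k-faces. Here 2^16·C(38,16) = 65536·22239974430 = 1457518964244480.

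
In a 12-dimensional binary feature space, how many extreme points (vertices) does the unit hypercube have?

Number of vertices = 2^12 = 4096.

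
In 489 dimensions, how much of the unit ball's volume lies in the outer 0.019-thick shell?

Shell fraction = 1 - (1-0.019)^489 ≈ 0.999916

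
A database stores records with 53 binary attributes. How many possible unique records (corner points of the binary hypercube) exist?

The 53-cube has 2^53 = 9007199254740992 vertices.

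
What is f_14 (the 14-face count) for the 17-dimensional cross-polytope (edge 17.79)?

Each 14-face is the convex hull of 15 vertices, one chosen as ±e_i from each of 15 distinct axes: 2^15·C(17,15) = 4456448.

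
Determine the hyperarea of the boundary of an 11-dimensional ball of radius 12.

|∂B_11(12)| = 146767085568·π^5/35 ≈ 1.28325e+12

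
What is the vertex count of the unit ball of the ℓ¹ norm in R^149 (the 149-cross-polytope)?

The 149-dimensional cross-polytope has 2n = 2·149 = 298 vertices.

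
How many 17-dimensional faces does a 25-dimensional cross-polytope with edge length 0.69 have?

An n-cross-polytope has 2^(k+1)·C(n,k+1) k-faces. Here 2^18·C(25,18) = 262144·480700 = 126012620800.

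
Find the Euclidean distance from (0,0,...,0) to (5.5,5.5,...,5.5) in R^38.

d = √(5.5² + 5.5² + ... + 5.5²) [38 terms] = √(38·5.5²) = 5.5√38 ≈ 33.9043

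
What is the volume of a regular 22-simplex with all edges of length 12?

V_22 = √(23) · 12^22 / (22! · 2^(22/2)) ≈ 1.15015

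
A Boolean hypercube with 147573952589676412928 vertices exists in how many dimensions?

2^n = 147573952589676412928 ⇒ n = log_2(147573952589676412928) = 67.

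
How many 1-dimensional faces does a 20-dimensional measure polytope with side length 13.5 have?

Number of 1-faces = C(20,1) · 2^(20-1) = 20 · 524288 = 10485760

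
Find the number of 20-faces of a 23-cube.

Number of 20-faces = C(23,20) · 2^(23-20) = 1771 · 8 = 14168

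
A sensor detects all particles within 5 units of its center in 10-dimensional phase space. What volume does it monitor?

V = 1953125·π^5/24 ≈ 2.49039e+07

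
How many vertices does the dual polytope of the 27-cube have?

An n-cross-polytope has 2n vertices; here n = 27, giving 54.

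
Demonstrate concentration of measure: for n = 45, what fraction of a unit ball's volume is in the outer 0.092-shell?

1 - (1-0.092)^45 ≈ 0.987002 ≈ 98.70%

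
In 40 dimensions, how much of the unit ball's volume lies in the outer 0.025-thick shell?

Shell fraction = 1 - (1-0.025)^40 ≈ 0.636768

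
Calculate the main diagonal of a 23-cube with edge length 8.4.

Diagonal = √23 · 8.4 ≈ 40.285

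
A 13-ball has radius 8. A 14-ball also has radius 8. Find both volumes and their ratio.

V_13(8) ≈ 5.00623e+11. V_14(8) ≈ 2.63559e+12. Ratio V_13/V_14 ≈ 0.1899.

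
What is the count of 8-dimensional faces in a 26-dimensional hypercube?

Number of 8-faces = C(26,8) · 2^(26-8) = 1562275 · 262144 = 409541017600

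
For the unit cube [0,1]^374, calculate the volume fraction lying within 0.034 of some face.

The inner cube has side 1-2·0.034 = 0.932 and volume (0.932)^374 ≈ 3.644e-12, so the shell holds 1 - 3.644e-12 of the volume.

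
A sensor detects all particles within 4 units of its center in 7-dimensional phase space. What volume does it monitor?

V_7(4) = π^(7/2) · (4)^7 / Γ(7/2 + 1) = 262144·π^3/105 ≈ 77410.6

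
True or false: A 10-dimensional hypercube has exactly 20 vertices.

False. The 10-cube has 2^10 = 1024 vertices.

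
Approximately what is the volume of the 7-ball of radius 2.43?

Volume = π^{7/2}·(2.43)^7/Γ(9/2) ≈ 2363.87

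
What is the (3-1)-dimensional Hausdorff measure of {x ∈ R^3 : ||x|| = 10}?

|∂B_3(10)| = 4πr² = 4π·(10)² ≈ 1256.64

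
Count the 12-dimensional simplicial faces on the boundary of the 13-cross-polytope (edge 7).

Each 12-face is the convex hull of 13 vertices, one chosen as ±e_i from each of 13 distinct axes: 2^13·C(13,13) = 8192.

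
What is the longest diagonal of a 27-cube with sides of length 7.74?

The space diagonal of an n-cube of side s is s√n. Here 7.74·√27 ≈ 40.2182.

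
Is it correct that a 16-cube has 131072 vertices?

False. The 16-cube has 2^16 = 65536 vertices.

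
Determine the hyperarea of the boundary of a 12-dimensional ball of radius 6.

S = n·V_n(r)/r = 12·V_12(6)/6 (volume-to-surface relation), giving 30233088·π^6/5 ≈ 5.81315e+09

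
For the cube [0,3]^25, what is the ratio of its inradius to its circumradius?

Ratio = (s/2)/(s√25/2) = 25^(-1/2) ≈ 0.2.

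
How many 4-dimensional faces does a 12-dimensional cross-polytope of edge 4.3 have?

Number of 4-faces = 2^(4+1) · C(12,4+1) = 32 · 792 = 25344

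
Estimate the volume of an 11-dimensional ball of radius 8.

V = 549755813888·π^5/10395 ≈ 1.61843e+10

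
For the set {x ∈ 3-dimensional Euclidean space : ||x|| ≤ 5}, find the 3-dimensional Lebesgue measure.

Volume = π^{3/2}·(5)^3/Γ(5/2) = 500·π/3 ≈ 523.599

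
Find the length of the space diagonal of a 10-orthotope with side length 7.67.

d = √(7.67² + 7.67² + ... + 7.67²) [10 terms] = √(10·7.67²) = 7.67√10 ≈ 24.2547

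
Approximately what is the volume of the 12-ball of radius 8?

Volume = π^{12/2}·(8)^12/Γ(7) = 4294967296·π^6/45 ≈ 9.17586e+10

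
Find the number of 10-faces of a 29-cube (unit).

Choose 10 of 29 axes to span the face (C(29,10) = 20030010 ways), then fix each of the remaining 19 coordinates at one of its two extreme values (2^19 = 524288 ways): 20030010·524288 = 10501493882880.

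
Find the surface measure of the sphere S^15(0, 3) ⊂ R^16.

S_16(3) = 2·π^(16/2)·(3)^15 / Γ(16/2) = 1594323·π^8/280 ≈ 5.40278e+07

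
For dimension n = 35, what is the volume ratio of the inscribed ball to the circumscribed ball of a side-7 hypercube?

V_in/V_out = n^(-n/2) = 35^(-35/2) ≈ 9.52378e-28.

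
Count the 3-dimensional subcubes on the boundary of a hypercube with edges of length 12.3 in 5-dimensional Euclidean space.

Choose 3 of 5 axes to span the face (C(5,3) = 10 ways), then fix each of the remaining 2 coordinates at one of its two extreme values (2^2 = 4 ways): 10·4 = 40.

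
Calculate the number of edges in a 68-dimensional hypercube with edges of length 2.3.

Each of the 2^68 = 295147905179352825856 vertices has degree 68; total edges = 68·2^68/2 = 10035028776097996079104.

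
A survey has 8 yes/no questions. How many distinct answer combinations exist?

The 8-cube has 2^8 = 256 vertices.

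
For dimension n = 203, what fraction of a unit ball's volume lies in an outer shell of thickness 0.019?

1 - (1-0.019)^203 ≈ 0.979639 ≈ 97.96%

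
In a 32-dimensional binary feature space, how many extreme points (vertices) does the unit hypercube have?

An n-cube has 2^n vertices; for n = 32 that is 2^32 = 4294967296.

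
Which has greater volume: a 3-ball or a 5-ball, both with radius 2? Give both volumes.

V_3(2) ≈ 33.5103. V_5(2) ≈ 168.441. The 5-ball is larger.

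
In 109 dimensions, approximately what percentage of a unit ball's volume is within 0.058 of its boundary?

1 - (1-0.058)^109 ≈ 0.998516 ≈ 99.85%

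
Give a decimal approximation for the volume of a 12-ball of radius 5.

V = 48828125·π^6/144 ≈ 3.25992e+08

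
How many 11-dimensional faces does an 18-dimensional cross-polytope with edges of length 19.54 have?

f_11(18-orthoplex) = 2^12 · (18 choose 12) = 76038144.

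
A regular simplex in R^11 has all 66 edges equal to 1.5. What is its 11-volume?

V_11 = √(12) · 1.5^11 / (11! · 2^(11/2)) ≈ 1.65872e-07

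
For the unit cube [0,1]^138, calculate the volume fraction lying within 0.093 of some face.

Shell fraction = 1 - (1-0.186)^138 ≈ 1 - 4.636e-13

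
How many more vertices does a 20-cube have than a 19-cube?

The 20-cube has 2^20 = 1048576 vertices. The 19-cube has 2^19 = 524288 vertices. Difference: 1048576 - 524288 = 524288.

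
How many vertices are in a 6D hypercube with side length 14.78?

f_0(6-cube) = (6 choose 0) · 2^6 = 64.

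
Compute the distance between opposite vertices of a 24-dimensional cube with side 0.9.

The space diagonal of an n-cube of side s is s√n. Here 0.9·√24 ≈ 4.40908.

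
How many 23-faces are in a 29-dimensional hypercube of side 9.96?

An n-cube has C(n,k)·2^(n-k) k-faces. Here C(29,23)·2^6 = 475020·64 = 30401280.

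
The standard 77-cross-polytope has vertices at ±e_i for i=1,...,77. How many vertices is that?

The vertices are ±e_1, ..., ±e_77, so there are 2·77 = 154.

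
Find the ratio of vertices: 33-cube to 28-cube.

The 33-cube has 2^33 = 8589934592 vertices. The 28-cube has 2^28 = 268435456 vertices. Ratio: 8589934592/268435456 = 32.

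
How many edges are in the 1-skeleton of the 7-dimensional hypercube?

The 7-cube has n·2^(n-1) = 7·2^6 = 7·64 = 448 edges.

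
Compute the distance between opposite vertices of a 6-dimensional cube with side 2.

Diagonal = √6 · 2 ≈ 4.89898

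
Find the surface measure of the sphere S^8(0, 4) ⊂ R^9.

The surface area of an n-ball is 2π^(n/2) r^(n-1) / Γ(n/2). For n=9, r=4: 2097152·π^4/105 ≈ 1.94554e+06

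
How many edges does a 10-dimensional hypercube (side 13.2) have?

Each of the 2^10 = 1024 vertices has degree 10; total edges = 10·2^10/2 = 5120.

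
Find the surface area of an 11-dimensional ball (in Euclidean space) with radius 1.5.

S = n·V_n(r)/r = 11·V_11(1.5)/1.5 (volume-to-surface relation), giving 2187·π^5/560 ≈ 1195.12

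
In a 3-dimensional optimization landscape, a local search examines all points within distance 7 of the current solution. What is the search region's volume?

V_3(7) = π^(3/2) · (7)^3 / Γ(3/2 + 1) = 1372·π/3 ≈ 1436.76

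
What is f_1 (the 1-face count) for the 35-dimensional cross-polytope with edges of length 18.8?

An n-cross-polytope has 2^(k+1)·C(n,k+1) k-faces. Here 2^2·C(35,2) = 4·595 = 2380.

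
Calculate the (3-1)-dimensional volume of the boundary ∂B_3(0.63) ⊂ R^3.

The surface area of an n-ball is 2π^(n/2) r^(n-1) / Γ(n/2). For n=3, r=0.63: 4πr² = 4π·(0.63)² ≈ 4.98759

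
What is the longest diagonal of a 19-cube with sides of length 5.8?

d = √(5.8² + 5.8² + ... + 5.8²) [19 terms] = √(19·5.8²) = 5.8√19 ≈ 25.2816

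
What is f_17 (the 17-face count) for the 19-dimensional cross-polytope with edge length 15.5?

Each 17-face is the convex hull of 18 vertices, one chosen as ±e_i from each of 18 distinct axes: 2^18·C(19,18) = 4980736.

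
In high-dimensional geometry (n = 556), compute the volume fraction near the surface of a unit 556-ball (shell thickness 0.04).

1 - (1-0.04)^556 ≈ 1 - 1.389e-10 ≈ (100 - 1.39e-08)%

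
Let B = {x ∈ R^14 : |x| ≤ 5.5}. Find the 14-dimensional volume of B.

V = 379749833583241·π^7/82575360 ≈ 1.38898e+10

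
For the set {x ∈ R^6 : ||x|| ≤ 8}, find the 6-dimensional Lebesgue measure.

The n-ball volume is π^(n/2)·r^n/Γ(n/2+1). With n=6, r=8: V = 131072·π^3/3 ≈ 1.35468e+06.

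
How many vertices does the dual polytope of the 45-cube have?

Number of vertices = 2n = 90.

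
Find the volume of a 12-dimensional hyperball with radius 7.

Volume = π^{12/2}·(7)^12/Γ(7) = 13841287201·π^6/720 ≈ 1.84818e+10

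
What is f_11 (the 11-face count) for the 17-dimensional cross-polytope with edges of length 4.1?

Number of 11-faces = 2^(11+1) · C(17,11+1) = 4096 · 6188 = 25346048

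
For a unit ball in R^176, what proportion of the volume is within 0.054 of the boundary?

V(inner)/V(outer) = ((1-0.054)/1)^176 ≈ 5.713e-05, so the shell fraction is 0.999943.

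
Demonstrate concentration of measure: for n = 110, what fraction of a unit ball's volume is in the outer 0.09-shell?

1 - (1-0.09)^110 ≈ 0.999969 ≈ 99.996877%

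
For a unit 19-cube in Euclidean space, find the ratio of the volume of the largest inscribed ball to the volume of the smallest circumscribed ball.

Volume scales as r^n, and r_in/r_out = 1/√19, giving (1/√19)^19 ≈ 7.10953e-13.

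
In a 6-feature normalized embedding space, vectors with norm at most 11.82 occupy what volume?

V_6(11.82) = π^(6/2) · (11.82)^6 / Γ(6/2 + 1) ≈ 1.4093e+07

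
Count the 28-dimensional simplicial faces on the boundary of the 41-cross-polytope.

Each 28-face is the convex hull of 29 vertices, one chosen as ±e_i from each of 29 distinct axes: 2^29·C(41,29) = 4240558070473687040.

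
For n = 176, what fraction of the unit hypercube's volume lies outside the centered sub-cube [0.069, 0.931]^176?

The inner cube has side 1-2·0.069 = 0.862 and volume (0.862)^176 ≈ 4.459e-12, so the shell holds 1 - 4.459e-12 of the volume.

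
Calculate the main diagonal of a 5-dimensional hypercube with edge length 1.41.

The space diagonal of an n-cube of side s is s√n. Here 1.41·√5 ≈ 3.15286.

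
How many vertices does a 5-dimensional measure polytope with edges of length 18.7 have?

The 5-cube has 2^5 = 32 vertices.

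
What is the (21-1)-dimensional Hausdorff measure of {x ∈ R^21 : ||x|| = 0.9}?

The surface area of an n-ball is 2π^(n/2) r^(n-1) / Γ(n/2). For n=21, r=0.9: 0.0356137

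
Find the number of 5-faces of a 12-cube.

Number of 5-faces = C(12,5) · 2^(12-5) = 792 · 128 = 101376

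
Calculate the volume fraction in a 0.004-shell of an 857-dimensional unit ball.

Shell fraction = 1 - (1-0.004)^857 ≈ 0.967771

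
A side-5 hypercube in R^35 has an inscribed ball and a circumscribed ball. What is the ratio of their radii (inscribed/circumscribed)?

Ratio = (s/2)/(s√35/2) = 35^(-1/2) ≈ 0.169031.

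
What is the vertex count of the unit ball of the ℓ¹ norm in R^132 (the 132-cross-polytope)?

Number of vertices = 2n = 264.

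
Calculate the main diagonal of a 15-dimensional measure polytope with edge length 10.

The space diagonal of an n-cube of side s is s√n. Here 10·√15 ≈ 38.7298.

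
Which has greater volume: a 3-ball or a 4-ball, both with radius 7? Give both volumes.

V_3(7) ≈ 1436.76. V_4(7) ≈ 11848.5. The 4-ball is larger.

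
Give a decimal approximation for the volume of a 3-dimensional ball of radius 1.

V_3(1) = π^(3/2) · (1)^3 / Γ(3/2 + 1) = 4·π/3 ≈ 4.18879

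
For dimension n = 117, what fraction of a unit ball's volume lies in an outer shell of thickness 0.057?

1 - (1-0.057)^117 ≈ 0.998958 ≈ 99.90%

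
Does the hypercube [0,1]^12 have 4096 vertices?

True. The 12-cube has 2^12 = 4096 vertices.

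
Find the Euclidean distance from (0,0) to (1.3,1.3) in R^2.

d = √(1.3² + 1.3² + ... + 1.3²) [2 terms] = √(2·1.3²) = 1.3√2 ≈ 1.83848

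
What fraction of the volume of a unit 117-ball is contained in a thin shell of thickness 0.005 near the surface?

V(inner)/V(outer) = ((1-0.005)/1)^117 ≈ 0.5563, so the shell fraction is 0.443711.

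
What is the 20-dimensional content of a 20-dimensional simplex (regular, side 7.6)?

Volume = 7.6^20 · √(21/2^20) / 20! ≈ 0.000760251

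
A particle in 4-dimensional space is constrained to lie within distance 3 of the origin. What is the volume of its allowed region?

V_4(3) = π^(4/2) · (3)^4 / Γ(4/2 + 1) = 81·π^2/2 ≈ 399.719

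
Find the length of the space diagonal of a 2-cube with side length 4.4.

d = √(4.4² + 4.4² + ... + 4.4²) [2 terms] = √(2·4.4²) = 4.4√2 ≈ 6.22254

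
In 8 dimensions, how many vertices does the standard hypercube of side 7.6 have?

The 8-cube has 2^8 = 256 vertices.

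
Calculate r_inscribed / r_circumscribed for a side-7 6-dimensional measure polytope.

Ratio = (s/2)/(s√6/2) = 6^(-1/2) ≈ 0.408248.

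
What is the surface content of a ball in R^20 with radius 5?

|∂B_20(5)| = 3814697265625·π^10/36288 ≈ 9.84455e+12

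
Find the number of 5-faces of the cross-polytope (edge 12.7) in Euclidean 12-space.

Each 5-face is the convex hull of 6 vertices, one chosen as ±e_i from each of 6 distinct axes: 2^6·C(12,6) = 59136.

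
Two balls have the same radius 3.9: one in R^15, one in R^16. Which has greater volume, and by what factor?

V_15(3.9) ≈ 2.80155e+08, V_16(3.9) ≈ 6.74081e+08. The 16-ball is larger by a factor of 2.406.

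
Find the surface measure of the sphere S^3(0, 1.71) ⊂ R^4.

|∂B_4(1.71)| ≈ 98.7002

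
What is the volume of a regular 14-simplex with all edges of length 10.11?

V_14 = √(15) · 10.11^14 / (14! · 2^(14/2)) ≈ 40.4523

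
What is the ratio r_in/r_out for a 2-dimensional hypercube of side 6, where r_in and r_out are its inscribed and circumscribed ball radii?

r_in / r_out = (6/2) / (6√2/2) = 1/√2 ≈ 0.707107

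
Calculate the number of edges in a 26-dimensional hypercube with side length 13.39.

An n-cube has n·2^(n-1) edges. With n = 26: 26·33554432 = 872415232.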